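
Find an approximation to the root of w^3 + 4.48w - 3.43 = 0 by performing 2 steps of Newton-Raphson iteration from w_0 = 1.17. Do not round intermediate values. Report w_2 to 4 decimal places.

0.6941

Newton update: w ← w − f(w)/f'(w).
f'(w) = 3w^2 + 4.48
w_0 = 1.170000: f = 3.413213, f' = 8.586700 → w_1 = 1.170000 - (3.413213)/(8.586700) = 0.772500
w_1 = 0.772500: f = 0.491794, f' = 6.270269 → w_2 = 0.772500 - (0.491794)/(6.270269) = 0.694067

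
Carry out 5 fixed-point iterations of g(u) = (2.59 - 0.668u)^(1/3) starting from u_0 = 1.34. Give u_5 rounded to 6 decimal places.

1.211994

u_1 = g(1.340000) = 1.192284
u_2 = g(1.192284) = 1.214987
u_3 = g(1.214987) = 1.211553
u_4 = g(1.211553) = 1.212073
u_5 = g(1.212073) = 1.211994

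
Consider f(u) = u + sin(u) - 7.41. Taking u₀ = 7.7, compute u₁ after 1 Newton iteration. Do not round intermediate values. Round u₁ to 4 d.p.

Newton update: u ← u − f(u)/f'(u).
f'(u) = 1 + cos(u)
u_0 = 7.700000: f = 1.278168, f' = 1.153374 → u_1 = 7.700000 - (1.278168)/(1.153374) = 6.591801

6.5918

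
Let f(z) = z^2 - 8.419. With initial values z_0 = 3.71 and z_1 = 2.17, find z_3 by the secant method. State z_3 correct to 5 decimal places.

f(z_0) = 5.345100, f(z_1) = -3.710100
z_2 = 2.170000 - (-3.710100)·(2.170000 - 3.710000)/(-3.710100 - (5.345100)) = 2.800969; f(z_2) = -0.573570
z_3 = 2.800969 - (-0.573570)·(2.800969 - 2.170000)/(-0.573570 - (-3.710100)) = 2.916353; f(z_3) = 0.086117

2.91635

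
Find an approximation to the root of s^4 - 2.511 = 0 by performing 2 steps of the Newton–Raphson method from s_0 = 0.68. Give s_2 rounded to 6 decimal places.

1.919709

f'(s) = 4s^3
s_0 = 0.680000: f = -2.297186, f' = 1.257728 → s_1 = 0.680000 - (-2.297186)/(1.257728) = 2.506457
s_1 = 2.506457: f = 36.956635, f' = 62.985535 → s_2 = 2.506457 - (36.956635)/(62.985535) = 1.919709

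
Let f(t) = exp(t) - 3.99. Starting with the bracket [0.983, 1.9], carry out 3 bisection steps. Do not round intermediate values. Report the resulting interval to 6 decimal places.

[1.326875, 1.441500]

f(0.983000) = -1.317538, f(1.900000) = 2.695894 (opposite signs)
step 1: m = 1.441500, f(m) = 0.237032 > 0 → root in [0.983000, 1.441500]
step 2: m = 1.212250, f(m) = -0.628962 < 0 → root in [1.212250, 1.441500]
step 3: m = 1.326875, f(m) = -0.220754 < 0 → root in [1.326875, 1.441500]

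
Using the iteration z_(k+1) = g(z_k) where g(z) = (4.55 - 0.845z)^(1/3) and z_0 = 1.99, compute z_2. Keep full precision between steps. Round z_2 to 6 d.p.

1.496195

z_1 = g(1.990000) = 1.420853
z_2 = g(1.420853) = 1.496195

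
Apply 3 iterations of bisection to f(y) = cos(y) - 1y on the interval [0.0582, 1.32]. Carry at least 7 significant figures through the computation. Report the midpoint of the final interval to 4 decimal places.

0.7680

f(0.058200) = 0.940107, f(1.320000) = -1.071825 (opposite signs)
step 1: m = 0.689100, f(m) = 0.082719 > 0 → root in [0.689100, 1.320000]
step 2: m = 1.004550, f(m) = -0.468082 < 0 → root in [0.689100, 1.004550]
step 3: m = 0.846825, f(m) = -0.184460 < 0 → root in [0.689100, 0.846825]
Midpoint of [0.689100, 0.846825] = 0.767963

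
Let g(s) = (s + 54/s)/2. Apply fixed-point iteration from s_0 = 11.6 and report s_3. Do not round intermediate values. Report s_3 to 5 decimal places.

s_1 = g(11.600000) = 8.127586
s_2 = g(8.127586) = 7.385813
s_3 = g(7.385813) = 7.348564

7.34856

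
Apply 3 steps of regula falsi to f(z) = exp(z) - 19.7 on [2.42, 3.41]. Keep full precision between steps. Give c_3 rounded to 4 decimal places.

2.9757

f(2.420000) = -8.454141, f(3.410000) = 10.565244
step 1: c = 2.860056, f(c) = -2.237491 < 0 → new bracket [2.860056, 3.410000]
step 2: c = 2.956168, f(c) = -0.475835 < 0 → new bracket [2.956168, 3.410000]
step 3: c = 2.975727, f(c) = -0.096134 < 0 → new bracket [2.975727, 3.410000]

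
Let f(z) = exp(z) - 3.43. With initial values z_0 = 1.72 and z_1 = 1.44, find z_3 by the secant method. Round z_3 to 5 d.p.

1.23705

f(z_0) = 2.154528, f(z_1) = 0.790696
z_2 = 1.440000 - (0.790696)·(1.440000 - 1.720000)/(0.790696 - (2.154528)) = 1.277667; f(z_2) = 0.158259
z_3 = 1.277667 - (0.158259)·(1.277667 - 1.440000)/(0.158259 - (0.790696)) = 1.237045; f(z_3) = 0.015419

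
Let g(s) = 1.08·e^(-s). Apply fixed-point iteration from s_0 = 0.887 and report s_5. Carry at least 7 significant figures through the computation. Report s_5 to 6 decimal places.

0.575748

s_1 = g(0.887000) = 0.444841
s_2 = g(0.444841) = 0.692200
s_3 = g(0.692200) = 0.540511
s_4 = g(0.540511) = 0.629046
s_5 = g(0.629046) = 0.575748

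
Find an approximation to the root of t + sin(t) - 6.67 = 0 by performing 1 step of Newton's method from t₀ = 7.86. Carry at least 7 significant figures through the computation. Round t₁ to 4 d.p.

5.6568

f'(t) = 1 + cos(t)
t_0 = 7.860000: f = 2.189982, f' = 0.993982 → t_1 = 7.860000 - (2.189982)/(0.993982) = 5.656758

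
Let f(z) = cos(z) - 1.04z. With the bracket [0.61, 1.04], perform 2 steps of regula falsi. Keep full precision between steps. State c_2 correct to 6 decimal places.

False-position update: c = (a·f(b) − b·f(a))/(f(b) − f(a)); replace the endpoint whose sign matches f(c).
f(0.610000) = 0.185248, f(1.040000) = -0.575380
step 1: c = 0.714725, f(c) = 0.011960 > 0 → new bracket [0.714725, 1.040000]
step 2: c = 0.721348, f(c) = 0.000714 > 0 → new bracket [0.721348, 1.040000]

0.721348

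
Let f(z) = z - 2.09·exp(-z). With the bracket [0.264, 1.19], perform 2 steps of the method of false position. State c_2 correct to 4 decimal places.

False-position update: c = (a·f(b) − b·f(a))/(f(b) − f(a)); replace the endpoint whose sign matches f(c).
f(0.264000) = -1.341065, f(1.190000) = 0.554178
step 1: c = 0.919233, f(c) = 0.085690 > 0 → new bracket [0.264000, 0.919233]
step 2: c = 0.879881, f(c) = 0.012881 > 0 → new bracket [0.264000, 0.879881]

0.8799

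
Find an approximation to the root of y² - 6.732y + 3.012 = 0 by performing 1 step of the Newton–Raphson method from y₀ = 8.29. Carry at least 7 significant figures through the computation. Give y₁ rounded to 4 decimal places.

Newton update: y ← y − f(y)/f'(y).
f'(y) = 2y - 6.732
y_0 = 8.290000: f = 15.927820, f' = 9.848000 → y_1 = 8.290000 - (15.927820)/(9.848000) = 6.672634

6.6726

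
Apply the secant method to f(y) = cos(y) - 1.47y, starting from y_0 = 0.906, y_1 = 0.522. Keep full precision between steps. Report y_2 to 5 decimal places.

0.56891

Secant update: y_(k+1) = y_k − f(y_k)·(y_k − y_(k-1))/(f(y_k) − f(y_(k-1))).
f(y_0) = -0.714921, f(y_1) = 0.099484
y_2 = 0.522000 - (0.099484)·(0.522000 - 0.906000)/(0.099484 - (-0.714921)) = 0.568908; f(y_2) = 0.006196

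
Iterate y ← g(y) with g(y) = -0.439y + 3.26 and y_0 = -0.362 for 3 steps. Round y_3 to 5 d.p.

2.48776

y_1 = g(-0.362000) = 3.418918
y_2 = g(3.418918) = 1.759095
y_3 = g(1.759095) = 2.487757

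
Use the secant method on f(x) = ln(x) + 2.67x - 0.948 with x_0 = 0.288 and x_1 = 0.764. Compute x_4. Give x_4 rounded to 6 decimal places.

0.567350

f(x_0) = -1.423835, f(x_1) = 0.822693
x_2 = 0.764000 - (0.822693)·(0.764000 - 0.288000)/(0.822693 - (-1.423835)) = 0.589686; f(x_2) = 0.098296
x_3 = 0.589686 - (0.098296)·(0.589686 - 0.764000)/(0.098296 - (0.822693)) = 0.566033; f(x_3) = -0.005797
x_4 = 0.566033 - (-0.005797)·(0.566033 - 0.589686)/(-0.005797 - (0.098296)) = 0.567350; f(x_4) = 0.000045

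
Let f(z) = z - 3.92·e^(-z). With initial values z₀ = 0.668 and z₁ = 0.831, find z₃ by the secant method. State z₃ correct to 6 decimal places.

f(z_0) = -1.341913, f(z_1) = -0.876605
z_2 = 0.831000 - (-0.876605)·(0.831000 - 0.668000)/(-0.876605 - (-1.341913)) = 1.138079; f(z_2) = -0.118022
z_3 = 1.138079 - (-0.118022)·(1.138079 - 0.831000)/(-0.118022 - (-0.876605)) = 1.185855; f(z_3) = -0.011645

1.185855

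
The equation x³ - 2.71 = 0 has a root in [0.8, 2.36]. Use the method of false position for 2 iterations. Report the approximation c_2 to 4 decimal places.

f(0.800000) = -2.198000, f(2.360000) = 10.434256
step 1: c = 1.071438, f(c) = -1.480010 < 0 → new bracket [1.071438, 2.360000]
step 2: c = 1.231506, f(c) = -0.842291 < 0 → new bracket [1.231506, 2.360000]

1.2315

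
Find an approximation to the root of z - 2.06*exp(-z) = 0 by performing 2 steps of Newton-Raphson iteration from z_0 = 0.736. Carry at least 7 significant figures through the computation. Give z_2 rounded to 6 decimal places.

Newton update: z ← z − f(z)/f'(z).
f'(z) = 1 + 2.06*exp(-z)
z_0 = 0.736000: f = -0.250794, f' = 1.986794 → z_1 = 0.736000 - (-0.250794)/(1.986794) = 0.862230
z_1 = 0.862230: f = -0.007541, f' = 1.869772 → z_2 = 0.862230 - (-0.007541)/(1.869772) = 0.866264

0.866264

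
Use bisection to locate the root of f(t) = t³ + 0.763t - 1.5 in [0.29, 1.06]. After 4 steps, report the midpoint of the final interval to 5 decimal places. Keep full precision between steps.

0.93969

f(0.290000) = -1.254341, f(1.060000) = 0.499796 (opposite signs)
step 1: m = 0.675000, f(m) = -0.677428 < 0 → root in [0.675000, 1.060000]
step 2: m = 0.867500, f(m) = -0.185255 < 0 → root in [0.867500, 1.060000]
step 3: m = 0.963750, f(m) = 0.130486 > 0 → root in [0.867500, 0.963750]
step 4: m = 0.915625, f(m) = -0.033746 < 0 → root in [0.915625, 0.963750]
Midpoint of [0.915625, 0.963750] = 0.939688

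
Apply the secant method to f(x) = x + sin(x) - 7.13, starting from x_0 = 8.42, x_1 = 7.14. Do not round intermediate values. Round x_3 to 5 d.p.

Secant update: x_(k+1) = x_k − f(x_k)·(x_k − x_(k-1))/(f(x_k) − f(x_(k-1))).
f(x_0) = 2.134043, f(x_1) = 0.765761
x_2 = 7.140000 - (0.765761)·(7.140000 - 8.420000)/(0.765761 - (2.134043)) = 6.423647; f(x_2) = -0.566353
x_3 = 6.423647 - (-0.566353)·(6.423647 - 7.140000)/(-0.566353 - (0.765761)) = 6.728207; f(x_3) = 0.028685

6.72821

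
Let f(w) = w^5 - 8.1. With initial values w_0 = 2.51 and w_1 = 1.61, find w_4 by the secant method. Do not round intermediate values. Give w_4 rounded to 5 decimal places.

1.52003

f(w_0) = 91.525063, f(w_1) = 2.717562
w_2 = 1.610000 - (2.717562)·(1.610000 - 2.510000)/(2.717562 - (91.525063)) = 1.582459; f(w_2) = 1.823457
w_3 = 1.582459 - (1.823457)·(1.582459 - 1.610000)/(1.823457 - (2.717562)) = 1.526293; f(w_3) = 0.183029
w_4 = 1.526293 - (0.183029)·(1.526293 - 1.582459)/(0.183029 - (1.823457)) = 1.520026; f(w_4) = 0.014375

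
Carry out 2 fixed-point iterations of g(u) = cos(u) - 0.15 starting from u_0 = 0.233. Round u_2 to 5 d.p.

u_1 = g(0.233000) = 0.822978
u_2 = g(0.822978) = 0.530041

0.53004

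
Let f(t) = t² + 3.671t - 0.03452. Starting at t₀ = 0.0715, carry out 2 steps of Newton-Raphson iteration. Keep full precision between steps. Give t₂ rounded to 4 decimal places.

0.0094

f'(t) = 2t + 3.671
t_0 = 0.071500: f = 0.233069, f' = 3.814000 → t_1 = 0.071500 - (0.233069)/(3.814000) = 0.010391
t_1 = 0.010391: f = 0.003734, f' = 3.691783 → t_2 = 0.010391 - (0.003734)/(3.691783) = 0.009380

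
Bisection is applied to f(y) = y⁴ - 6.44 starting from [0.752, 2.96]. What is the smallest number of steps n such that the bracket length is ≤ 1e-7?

25

Initial width b − a = 2.96 − 0.752 = 2.208000.
After n steps the width is (b−a)/2^n; need (b−a)/2^n ≤ 1e-7.
So n ≥ log₂(2.208000/1e-7) = log₂(22080000.0000) ≈ 24.3962.
Hence n = 25.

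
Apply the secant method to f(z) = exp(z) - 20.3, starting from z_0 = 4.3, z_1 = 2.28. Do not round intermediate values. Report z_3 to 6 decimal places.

f(z_0) = 53.399794, f(z_1) = -10.523320
z_2 = 2.280000 - (-10.523320)·(2.280000 - 4.300000)/(-10.523320 - (53.399794)) = 2.612542; f(z_2) = -6.666339
z_3 = 2.612542 - (-6.666339)·(2.612542 - 2.280000)/(-6.666339 - (-10.523320)) = 3.187301; f(z_3) = 3.922970

3.187301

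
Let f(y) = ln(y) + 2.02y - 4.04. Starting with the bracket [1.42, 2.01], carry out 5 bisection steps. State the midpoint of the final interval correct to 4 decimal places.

1.7242

f(1.420000) = -0.820943, f(2.010000) = 0.718335 (opposite signs)
step 1: m = 1.715000, f(m) = -0.036287 < 0 → root in [1.715000, 2.010000]
step 2: m = 1.862500, f(m) = 0.344170 > 0 → root in [1.715000, 1.862500]
step 3: m = 1.788750, f(m) = 0.154792 > 0 → root in [1.715000, 1.788750]
step 4: m = 1.751875, f(m) = 0.059474 > 0 → root in [1.715000, 1.751875]
step 5: m = 1.733437, f(m) = 0.011650 > 0 → root in [1.715000, 1.733437]
Midpoint of [1.715000, 1.733437] = 1.724219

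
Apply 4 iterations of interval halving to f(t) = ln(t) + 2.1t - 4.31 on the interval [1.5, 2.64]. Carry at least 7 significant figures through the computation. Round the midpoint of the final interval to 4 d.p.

f(1.500000) = -0.754535, f(2.640000) = 2.204779 (opposite signs)
step 1: m = 2.070000, f(m) = 0.764549 > 0 → root in [1.500000, 2.070000]
step 2: m = 1.785000, f(m) = 0.017918 > 0 → root in [1.500000, 1.785000]
step 3: m = 1.642500, f(m) = -0.364531 < 0 → root in [1.642500, 1.785000]
step 4: m = 1.713750, f(m) = -0.172441 < 0 → root in [1.713750, 1.785000]
Midpoint of [1.713750, 1.785000] = 1.749375

1.7494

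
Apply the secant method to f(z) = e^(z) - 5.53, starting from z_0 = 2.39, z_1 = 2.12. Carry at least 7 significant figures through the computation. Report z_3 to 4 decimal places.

f(z_0) = 5.383494, f(z_1) = 2.801137
z_2 = 2.120000 - (2.801137)·(2.120000 - 2.390000)/(2.801137 - (5.383494)) = 1.827125; f(z_2) = 0.685991
z_3 = 1.827125 - (0.685991)·(1.827125 - 2.120000)/(0.685991 - (2.801137)) = 1.732139; f(z_3) = 0.122733

1.7321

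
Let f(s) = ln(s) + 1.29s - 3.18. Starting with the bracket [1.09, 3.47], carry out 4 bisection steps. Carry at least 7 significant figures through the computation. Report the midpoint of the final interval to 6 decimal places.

f(1.090000) = -1.687722, f(3.470000) = 2.540455 (opposite signs)
step 1: m = 2.280000, f(m) = 0.585375 > 0 → root in [1.090000, 2.280000]
step 2: m = 1.685000, f(m) = -0.484584 < 0 → root in [1.685000, 2.280000]
step 3: m = 1.982500, f(m) = 0.061784 > 0 → root in [1.685000, 1.982500]
step 4: m = 1.833750, f(m) = -0.208099 < 0 → root in [1.833750, 1.982500]
Midpoint of [1.833750, 1.982500] = 1.908125

1.908125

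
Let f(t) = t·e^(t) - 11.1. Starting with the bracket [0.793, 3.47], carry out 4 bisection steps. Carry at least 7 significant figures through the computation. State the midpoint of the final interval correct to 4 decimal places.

1.8805

f(0.793000) = -9.347457, f(3.470000) = 100.414496 (opposite signs)
step 1: m = 2.131500, f(m) = 6.863213 > 0 → root in [0.793000, 2.131500]
step 2: m = 1.462250, f(m) = -4.789428 < 0 → root in [1.462250, 2.131500]
step 3: m = 1.796875, f(m) = -0.263457 < 0 → root in [1.796875, 2.131500]
step 4: m = 1.964187, f(m) = 2.902924 > 0 → root in [1.796875, 1.964187]
Midpoint of [1.796875, 1.964187] = 1.880531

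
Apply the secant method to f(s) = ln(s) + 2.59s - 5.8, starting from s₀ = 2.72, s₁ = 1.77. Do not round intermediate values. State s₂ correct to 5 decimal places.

1.98192

f(s_0) = 2.245432, f(s_1) = -0.644720
s_2 = 1.770000 - (-0.644720)·(1.770000 - 2.720000)/(-0.644720 - (2.245432)) = 1.981921; f(s_2) = 0.017242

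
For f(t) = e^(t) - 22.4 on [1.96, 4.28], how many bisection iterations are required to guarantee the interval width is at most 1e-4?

Initial width b − a = 4.28 − 1.96 = 2.320000.
After n steps the width is (b−a)/2^n; need (b−a)/2^n ≤ 1e-4.
So n ≥ log₂(2.320000/1e-4) = log₂(23200.0000) ≈ 14.5018.
Hence n = 15.

15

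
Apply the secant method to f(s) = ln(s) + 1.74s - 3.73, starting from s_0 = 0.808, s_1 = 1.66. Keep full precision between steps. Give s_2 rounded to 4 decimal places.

1.7895

Secant update: s_(k+1) = s_k − f(s_k)·(s_k − s_(k-1))/(f(s_k) − f(s_(k-1))).
f(s_0) = -2.537273, f(s_1) = -0.334782
s_2 = 1.660000 - (-0.334782)·(1.660000 - 0.808000)/(-0.334782 - (-2.537273)) = 1.789505; f(s_2) = -0.034321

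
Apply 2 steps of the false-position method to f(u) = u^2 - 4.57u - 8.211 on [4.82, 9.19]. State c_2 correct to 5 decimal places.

5.82659

f(4.820000) = -7.006000, f(9.190000) = 34.246800
step 1: c = 5.562161, f(c) = -2.692441 < 0 → new bracket [5.562161, 9.190000]
step 2: c = 5.826588, f(c) = -0.889378 < 0 → new bracket [5.826588, 9.190000]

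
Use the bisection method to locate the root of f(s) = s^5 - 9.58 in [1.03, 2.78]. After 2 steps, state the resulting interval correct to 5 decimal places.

f(1.030000) = -8.420726, f(2.780000) = 156.464303 (opposite signs)
step 1: m = 1.905000, f(m) = 15.508512 > 0 → root in [1.030000, 1.905000]
step 2: m = 1.467500, f(m) = -2.774022 < 0 → root in [1.467500, 1.905000]

[1.46750, 1.90500]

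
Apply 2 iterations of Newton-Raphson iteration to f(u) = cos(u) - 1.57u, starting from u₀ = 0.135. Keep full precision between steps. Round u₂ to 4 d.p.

0.5452

f'(u) = -sin(u) - 1.57
u_0 = 0.135000: f = 0.778951, f' = -1.704590 → u_1 = 0.135000 - (0.778951)/(-1.704590) = 0.591973
u_1 = 0.591973: f = -0.099556, f' = -2.127999 → u_2 = 0.591973 - (-0.099556)/(-2.127999) = 0.545189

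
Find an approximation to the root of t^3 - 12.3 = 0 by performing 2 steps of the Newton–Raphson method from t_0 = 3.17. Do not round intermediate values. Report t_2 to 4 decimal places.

f'(t) = 3t^2
t_0 = 3.170000: f = 19.555013, f' = 30.146700 → t_1 = 3.170000 - (19.555013)/(30.146700) = 2.521338
t_1 = 2.521338: f = 3.728516, f' = 19.071439 → t_2 = 2.521338 - (3.728516)/(19.071439) = 2.325836

2.3258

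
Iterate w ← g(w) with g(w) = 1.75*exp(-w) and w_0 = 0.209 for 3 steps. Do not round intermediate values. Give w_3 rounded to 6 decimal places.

w_1 = g(0.209000) = 1.419942
w_2 = g(1.419942) = 0.423024
w_3 = g(0.423024) = 1.146360

1.146360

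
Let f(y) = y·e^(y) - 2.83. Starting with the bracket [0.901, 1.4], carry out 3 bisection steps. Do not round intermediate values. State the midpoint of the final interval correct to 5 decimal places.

f(0.901000) = -0.611680, f(1.400000) = 2.847280 (opposite signs)
step 1: m = 1.150500, f(m) = 0.805318 > 0 → root in [0.901000, 1.150500]
step 2: m = 1.025750, f(m) = 0.031008 > 0 → root in [0.901000, 1.025750]
step 3: m = 0.963375, f(m) = -0.305451 < 0 → root in [0.963375, 1.025750]
Midpoint of [0.963375, 1.025750] = 0.994563

0.99456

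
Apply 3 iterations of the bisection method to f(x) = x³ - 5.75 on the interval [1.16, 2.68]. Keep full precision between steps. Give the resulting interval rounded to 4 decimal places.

[1.7300, 1.9200]

f(1.160000) = -4.189104, f(2.680000) = 13.498832 (opposite signs)
step 1: m = 1.920000, f(m) = 1.327888 > 0 → root in [1.160000, 1.920000]
step 2: m = 1.540000, f(m) = -2.097736 < 0 → root in [1.540000, 1.920000]
step 3: m = 1.730000, f(m) = -0.572283 < 0 → root in [1.730000, 1.920000]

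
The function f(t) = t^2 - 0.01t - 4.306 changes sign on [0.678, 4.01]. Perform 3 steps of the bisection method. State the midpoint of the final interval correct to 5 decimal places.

f(0.678000) = -3.853096, f(4.010000) = 11.734000 (opposite signs)
step 1: m = 2.344000, f(m) = 1.164896 > 0 → root in [0.678000, 2.344000]
step 2: m = 1.511000, f(m) = -2.037989 < 0 → root in [1.511000, 2.344000]
step 3: m = 1.927500, f(m) = -0.610019 < 0 → root in [1.927500, 2.344000]
Midpoint of [1.927500, 2.344000] = 2.135750

2.13575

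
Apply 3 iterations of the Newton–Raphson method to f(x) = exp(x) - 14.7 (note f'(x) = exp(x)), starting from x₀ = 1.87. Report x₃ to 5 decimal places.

2.69151

Newton update: x ← x − f(x)/f'(x).
x_0 = 1.870000: f = -8.211704, f' = 6.488296 → x_1 = 1.870000 - (-8.211704)/(6.488296) = 3.135618
x_1 = 3.135618: f = 8.302843, f' = 23.002843 → x_2 = 3.135618 - (8.302843)/(23.002843) = 2.774669
x_2 = 2.774669: f = 1.333323, f' = 16.033323 → x_3 = 2.774669 - (1.333323)/(16.033323) = 2.691510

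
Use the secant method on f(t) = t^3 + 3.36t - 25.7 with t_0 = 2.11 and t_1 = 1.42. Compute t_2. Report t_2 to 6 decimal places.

2.828650

f(t_0) = -9.216469, f(t_1) = -18.065512
t_2 = 1.420000 - (-18.065512)·(1.420000 - 2.110000)/(-18.065512 - (-9.216469)) = 2.828650; f(t_2) = 6.437027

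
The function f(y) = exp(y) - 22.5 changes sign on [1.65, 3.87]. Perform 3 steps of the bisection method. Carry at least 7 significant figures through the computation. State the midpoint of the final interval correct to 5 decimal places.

f(1.650000) = -17.293020, f(3.870000) = 25.442386 (opposite signs)
step 1: m = 2.760000, f(m) = -6.700157 < 0 → root in [2.760000, 3.870000]
step 2: m = 3.315000, f(m) = 5.022394 > 0 → root in [2.760000, 3.315000]
step 3: m = 3.037500, f(m) = -1.646955 < 0 → root in [3.037500, 3.315000]
Midpoint of [3.037500, 3.315000] = 3.176250

3.17625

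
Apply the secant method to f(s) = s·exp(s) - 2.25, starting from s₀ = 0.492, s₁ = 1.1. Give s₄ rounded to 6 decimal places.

f(s_0) = -1.445293, f(s_1) = 1.054583
s_2 = 1.100000 - (1.054583)·(1.100000 - 0.492000)/(1.054583 - (-1.445293)) = 0.843513; f(s_2) = -0.289240
s_3 = 0.843513 - (-0.289240)·(0.843513 - 1.100000)/(-0.289240 - (1.054583)) = 0.898718; f(s_3) = -0.042342
s_4 = 0.898718 - (-0.042342)·(0.898718 - 0.843513)/(-0.042342 - (-0.289240)) = 0.908186; f(s_4) = 0.002136

0.908186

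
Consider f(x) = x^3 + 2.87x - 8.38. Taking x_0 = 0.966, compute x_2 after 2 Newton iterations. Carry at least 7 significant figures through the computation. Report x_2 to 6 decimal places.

1.591364

f'(x) = 3x^2 + 2.87
x_0 = 0.966000: f = -4.706151, f' = 5.669468 → x_1 = 0.966000 - (-4.706151)/(5.669468) = 1.796087
x_1 = 1.796087: f = 2.568817, f' = 12.547785 → x_2 = 1.796087 - (2.568817)/(12.547785) = 1.591364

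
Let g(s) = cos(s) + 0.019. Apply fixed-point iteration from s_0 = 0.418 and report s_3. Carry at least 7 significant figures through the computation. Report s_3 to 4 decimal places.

0.8361

s_1 = g(0.418000) = 0.932903
s_2 = g(0.932903) = 0.614505
s_3 = g(0.614505) = 0.836059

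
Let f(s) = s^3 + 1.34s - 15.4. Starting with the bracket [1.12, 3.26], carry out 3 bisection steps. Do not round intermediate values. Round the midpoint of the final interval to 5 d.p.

f(1.120000) = -12.494272, f(3.260000) = 23.614376 (opposite signs)
step 1: m = 2.190000, f(m) = -1.961941 < 0 → root in [2.190000, 3.260000]
step 2: m = 2.725000, f(m) = 8.486328 > 0 → root in [2.190000, 2.725000]
step 3: m = 2.457500, f(m) = 2.734645 > 0 → root in [2.190000, 2.457500]
Midpoint of [2.190000, 2.457500] = 2.323750

2.32375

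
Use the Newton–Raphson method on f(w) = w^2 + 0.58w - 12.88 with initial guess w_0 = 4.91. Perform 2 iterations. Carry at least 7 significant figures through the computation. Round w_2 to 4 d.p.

Newton update: w ← w − f(w)/f'(w).
f'(w) = 2w + 0.58
w_0 = 4.910000: f = 14.075900, f' = 10.400000 → w_1 = 4.910000 - (14.075900)/(10.400000) = 3.556548
w_1 = 3.556548: f = 1.831832, f' = 7.693096 → w_2 = 3.556548 - (1.831832)/(7.693096) = 3.318434

3.3184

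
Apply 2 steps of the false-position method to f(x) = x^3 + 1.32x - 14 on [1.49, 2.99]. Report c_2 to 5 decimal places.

False-position update: c = (a·f(b) − b·f(a))/(f(b) − f(a)); replace the endpoint whose sign matches f(c).
f(1.490000) = -8.725251, f(2.990000) = 16.677699
step 1: c = 2.005211, f(c) = -3.290428 < 0 → new bracket [2.005211, 2.990000]
step 2: c = 2.167488, f(c) = -0.956042 < 0 → new bracket [2.167488, 2.990000]

2.16749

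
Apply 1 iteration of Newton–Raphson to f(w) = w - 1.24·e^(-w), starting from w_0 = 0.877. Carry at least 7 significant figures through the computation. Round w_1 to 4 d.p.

0.6388

f'(w) = 1 + 1.24·e^(-w)
w_0 = 0.877000: f = 0.361124, f' = 1.515876 → w_1 = 0.877000 - (0.361124)/(1.515876) = 0.638772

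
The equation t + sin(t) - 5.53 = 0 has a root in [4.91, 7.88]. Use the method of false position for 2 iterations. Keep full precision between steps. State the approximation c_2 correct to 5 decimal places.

5.90622

f(4.910000) = -1.600538, f(7.880000) = 3.349662
step 1: c = 5.870284, f(c) = -0.060984 < 0 → new bracket [5.870284, 7.880000]
step 2: c = 5.906219, f(c) = 0.008117 > 0 → new bracket [5.870284, 5.906219]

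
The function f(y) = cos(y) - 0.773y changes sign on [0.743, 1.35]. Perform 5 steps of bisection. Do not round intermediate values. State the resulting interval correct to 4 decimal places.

f(0.743000) = 0.162103, f(1.350000) = -0.824543 (opposite signs)
step 1: m = 1.046500, f(m) = -0.308341 < 0 → root in [0.743000, 1.046500]
step 2: m = 0.894750, f(m) = -0.065928 < 0 → root in [0.743000, 0.894750]
step 3: m = 0.818875, f(m) = 0.050053 > 0 → root in [0.818875, 0.894750]
step 4: m = 0.856812, f(m) = -0.007466 < 0 → root in [0.818875, 0.856812]
step 5: m = 0.837844, f(m) = 0.021414 > 0 → root in [0.837844, 0.856812]

[0.8378, 0.8568]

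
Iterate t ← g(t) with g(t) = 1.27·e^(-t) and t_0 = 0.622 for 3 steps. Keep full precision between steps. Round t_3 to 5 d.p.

t_1 = g(0.622000) = 0.681824
t_2 = g(0.681824) = 0.642231
t_3 = g(0.642231) = 0.668169

0.66817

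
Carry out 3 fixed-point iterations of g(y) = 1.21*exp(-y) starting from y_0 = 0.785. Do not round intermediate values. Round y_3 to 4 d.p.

0.6028

y_1 = g(0.785000) = 0.551905
y_2 = g(0.551905) = 0.696781
y_3 = g(0.696781) = 0.602806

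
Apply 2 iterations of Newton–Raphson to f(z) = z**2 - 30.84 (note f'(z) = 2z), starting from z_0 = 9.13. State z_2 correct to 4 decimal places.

5.5926

z_0 = 9.130000: f = 52.516900, f' = 18.260000 → z_1 = 9.130000 - (52.516900)/(18.260000) = 6.253938
z_1 = 6.253938: f = 8.271735, f' = 12.507875 → z_2 = 6.253938 - (8.271735)/(12.507875) = 5.592615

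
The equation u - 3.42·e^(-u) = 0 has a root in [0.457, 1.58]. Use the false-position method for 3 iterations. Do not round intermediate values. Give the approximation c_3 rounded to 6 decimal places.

f(0.457000) = -1.708477, f(1.580000) = 0.875565
step 1: c = 1.199488, f(c) = 0.168876 > 0 → new bracket [0.457000, 1.199488]
step 2: c = 1.132698, f(c) = 0.030901 > 0 → new bracket [0.457000, 1.132698]
step 3: c = 1.120694, f(c) = 0.005591 > 0 → new bracket [0.457000, 1.120694]

1.120694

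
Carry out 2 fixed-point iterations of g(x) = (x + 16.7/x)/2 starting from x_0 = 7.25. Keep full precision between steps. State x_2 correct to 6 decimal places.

x_1 = g(7.250000) = 4.776724
x_2 = g(4.776724) = 4.136422

4.136422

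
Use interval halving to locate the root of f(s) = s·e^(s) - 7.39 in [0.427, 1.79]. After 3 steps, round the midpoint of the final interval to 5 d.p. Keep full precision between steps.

f(0.427000) = -6.735557, f(1.790000) = 3.331120 (opposite signs)
step 1: m = 1.108500, f(m) = -4.031455 < 0 → root in [1.108500, 1.790000]
step 2: m = 1.449250, f(m) = -1.216313 < 0 → root in [1.449250, 1.790000]
step 3: m = 1.619625, f(m) = 0.791043 > 0 → root in [1.449250, 1.619625]
Midpoint of [1.449250, 1.619625] = 1.534438

1.53444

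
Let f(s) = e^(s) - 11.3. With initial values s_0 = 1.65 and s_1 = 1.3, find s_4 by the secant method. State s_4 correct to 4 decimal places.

f(s_0) = -6.093020, f(s_1) = -7.630703
s_2 = 1.300000 - (-7.630703)·(1.300000 - 1.650000)/(-7.630703 - (-6.093020)) = 3.036864; f(s_2) = 9.539782
s_3 = 3.036864 - (9.539782)·(3.036864 - 1.300000)/(9.539782 - (-7.630703)) = 2.071876; f(s_3) = -3.360293
s_4 = 2.071876 - (-3.360293)·(2.071876 - 3.036864)/(-3.360293 - (9.539782)) = 2.323242; f(s_4) = -1.091279

2.3232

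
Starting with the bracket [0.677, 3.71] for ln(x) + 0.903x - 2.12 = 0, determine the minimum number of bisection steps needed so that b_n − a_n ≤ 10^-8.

29

Initial width b − a = 3.71 − 0.677 = 3.033000.
After n steps the width is (b−a)/2^n; need (b−a)/2^n ≤ 10^-8.
So n ≥ log₂(3.033000/10^-8) = log₂(303300000.0000) ≈ 28.1762.
Hence n = 29.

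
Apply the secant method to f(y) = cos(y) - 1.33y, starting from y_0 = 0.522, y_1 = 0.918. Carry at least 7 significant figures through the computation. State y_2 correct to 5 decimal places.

f(y_0) = 0.172564, f(y_1) = -0.613530
y_2 = 0.918000 - (-0.613530)·(0.918000 - 0.522000)/(-0.613530 - (0.172564)) = 0.608930; f(y_2) = 0.010383

0.60893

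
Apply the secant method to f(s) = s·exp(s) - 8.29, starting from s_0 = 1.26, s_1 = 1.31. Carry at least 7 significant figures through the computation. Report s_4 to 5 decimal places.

1.62631

Secant update: s_(k+1) = s_k − f(s_k)·(s_k − s_(k-1))/(f(s_k) − f(s_(k-1))).
f(s_0) = -3.847969, f(s_1) = -3.434912
s_2 = 1.310000 - (-3.434912)·(1.310000 - 1.260000)/(-3.434912 - (-3.847969)) = 1.725792; f(s_2) = 1.403720
s_3 = 1.725792 - (1.403720)·(1.725792 - 1.310000)/(1.403720 - (-3.434912)) = 1.605168; f(s_3) = -0.298356
s_4 = 1.605168 - (-0.298356)·(1.605168 - 1.725792)/(-0.298356 - (1.403720)) = 1.626312; f(s_4) = -0.020061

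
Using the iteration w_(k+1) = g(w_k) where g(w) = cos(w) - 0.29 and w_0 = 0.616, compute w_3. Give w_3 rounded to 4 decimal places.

0.5493

w_1 = g(0.616000) = 0.526196
w_2 = g(0.526196) = 0.574724
w_3 = g(0.574724) = 0.549342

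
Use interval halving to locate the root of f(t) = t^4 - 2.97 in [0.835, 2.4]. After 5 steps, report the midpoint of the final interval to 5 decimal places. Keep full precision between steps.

1.29961

f(0.835000) = -2.483877, f(2.400000) = 30.207600 (opposite signs)
step 1: m = 1.617500, f(m) = 3.875058 > 0 → root in [0.835000, 1.617500]
step 2: m = 1.226250, f(m) = -0.708919 < 0 → root in [1.226250, 1.617500]
step 3: m = 1.421875, f(m) = 1.117386 > 0 → root in [1.226250, 1.421875]
step 4: m = 1.324062, f(m) = 0.103505 > 0 → root in [1.226250, 1.324062]
step 5: m = 1.275156, f(m) = -0.326048 < 0 → root in [1.275156, 1.324062]
Midpoint of [1.275156, 1.324062] = 1.299609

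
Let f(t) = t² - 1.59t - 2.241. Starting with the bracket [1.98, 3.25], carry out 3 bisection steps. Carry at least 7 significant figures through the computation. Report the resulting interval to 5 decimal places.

[2.45625, 2.61500]

f(1.980000) = -1.468800, f(3.250000) = 3.154000 (opposite signs)
step 1: m = 2.615000, f(m) = 0.439375 > 0 → root in [1.980000, 2.615000]
step 2: m = 2.297500, f(m) = -0.615519 < 0 → root in [2.297500, 2.615000]
step 3: m = 2.456250, f(m) = -0.113273 < 0 → root in [2.456250, 2.615000]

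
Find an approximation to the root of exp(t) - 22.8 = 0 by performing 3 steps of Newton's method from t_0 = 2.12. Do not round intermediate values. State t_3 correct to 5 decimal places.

3.14770

f'(t) = exp(t)
t_0 = 2.120000: f = -14.468863, f' = 8.331137 → t_1 = 2.120000 - (-14.468863)/(8.331137) = 3.856721
t_1 = 3.856721: f = 24.509974, f' = 47.309974 → t_2 = 3.856721 - (24.509974)/(47.309974) = 3.338649
t_2 = 3.338649: f = 5.381032, f' = 28.181032 → t_3 = 3.338649 - (5.381032)/(28.181032) = 3.147704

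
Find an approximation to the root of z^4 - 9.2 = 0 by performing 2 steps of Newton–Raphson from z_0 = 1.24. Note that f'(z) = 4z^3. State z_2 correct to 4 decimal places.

1.8381

Newton update: z ← z − f(z)/f'(z).
z_0 = 1.240000: f = -6.835786, f' = 7.626496 → z_1 = 1.240000 - (-6.835786)/(7.626496) = 2.136321
z_1 = 2.136321: f = 11.628874, f' = 38.999527 → z_2 = 2.136321 - (11.628874)/(38.999527) = 1.838141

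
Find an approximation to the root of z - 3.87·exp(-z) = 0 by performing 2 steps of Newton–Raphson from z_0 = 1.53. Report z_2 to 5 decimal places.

1.18394

f'(z) = 1 + 3.87·exp(-z)
z_0 = 1.530000: f = 0.692007, f' = 1.837993 → z_1 = 1.530000 - (0.692007)/(1.837993) = 1.153499
z_1 = 1.153499: f = -0.067606, f' = 2.221105 → z_2 = 1.153499 - (-0.067606)/(2.221105) = 1.183937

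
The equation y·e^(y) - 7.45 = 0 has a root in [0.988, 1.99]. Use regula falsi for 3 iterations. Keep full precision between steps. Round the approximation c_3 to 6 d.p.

1.549669

f(0.988000) = -4.796373, f(1.990000) = 7.107912
step 1: c = 1.391717, f(c) = -1.852860 < 0 → new bracket [1.391717, 1.990000]
step 2: c = 1.515427, f(c) = -0.552740 < 0 → new bracket [1.515427, 1.990000]
step 3: c = 1.549669, f(c) = -0.151198 < 0 → new bracket [1.549669, 1.990000]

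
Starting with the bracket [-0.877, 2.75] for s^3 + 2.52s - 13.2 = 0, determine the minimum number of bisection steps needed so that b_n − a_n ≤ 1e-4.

Initial width b − a = 2.75 − -0.877 = 3.627000.
After n steps the width is (b−a)/2^n; need (b−a)/2^n ≤ 1e-4.
So n ≥ log₂(3.627000/1e-4) = log₂(36270.0000) ≈ 15.1465.
Hence n = 16.

16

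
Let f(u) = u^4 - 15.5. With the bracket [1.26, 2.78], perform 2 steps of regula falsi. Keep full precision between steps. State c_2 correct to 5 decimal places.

1.80110

f(1.260000) = -12.979526, f(2.780000) = 44.228167
step 1: c = 1.604864, f(c) = -8.866342 < 0 → new bracket [1.604864, 2.780000]
step 2: c = 1.801102, f(c) = -4.976668 < 0 → new bracket [1.801102, 2.780000]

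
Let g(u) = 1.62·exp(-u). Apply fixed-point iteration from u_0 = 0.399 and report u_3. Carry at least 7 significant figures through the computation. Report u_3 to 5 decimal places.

0.93812

u_1 = g(0.399000) = 1.087005
u_2 = g(1.087005) = 0.546304
u_3 = g(0.546304) = 0.938119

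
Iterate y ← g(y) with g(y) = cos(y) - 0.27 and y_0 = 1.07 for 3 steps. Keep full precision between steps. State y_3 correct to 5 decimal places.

0.48966

y_1 = g(1.070000) = 0.210124
y_2 = g(0.210124) = 0.708005
y_3 = g(0.708005) = 0.489661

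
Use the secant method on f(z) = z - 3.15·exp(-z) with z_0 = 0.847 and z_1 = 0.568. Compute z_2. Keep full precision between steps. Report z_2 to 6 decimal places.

1.043826

Secant update: z_(k+1) = z_k − f(z_k)·(z_k − z_(k-1))/(f(z_k) − f(z_(k-1))).
f(z_0) = -0.503402, f(z_1) = -1.216972
z_2 = 0.568000 - (-1.216972)·(0.568000 - 0.847000)/(-1.216972 - (-0.503402)) = 1.043826; f(z_2) = -0.065304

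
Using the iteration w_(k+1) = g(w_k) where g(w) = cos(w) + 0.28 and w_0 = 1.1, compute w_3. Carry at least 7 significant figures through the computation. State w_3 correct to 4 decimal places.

w_1 = g(1.100000) = 0.733596
w_2 = g(0.733596) = 1.022771
w_3 = g(1.022771) = 0.801002

0.8010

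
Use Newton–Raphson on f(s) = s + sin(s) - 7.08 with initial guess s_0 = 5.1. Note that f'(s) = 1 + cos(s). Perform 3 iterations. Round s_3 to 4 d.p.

s_0 = 5.100000: f = -2.905815, f' = 1.377978 → s_1 = 5.100000 - (-2.905815)/(1.377978) = 7.208753
s_1 = 7.208753: f = 0.927715, f' = 1.601381 → s_2 = 7.208753 - (0.927715)/(1.601381) = 6.629431
s_2 = 6.629431: f = -0.111200, f' = 1.940653 → s_3 = 6.629431 - (-0.111200)/(1.940653) = 6.686731

6.6867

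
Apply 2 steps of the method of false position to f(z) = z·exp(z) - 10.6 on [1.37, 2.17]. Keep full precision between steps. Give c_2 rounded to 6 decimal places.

f(1.370000) = -5.208570, f(2.170000) = 8.405476
step 1: c = 1.676070, f(c) = -1.642221 < 0 → new bracket [1.676070, 2.170000]
step 2: c = 1.756799, f(c) = -0.421343 < 0 → new bracket [1.756799, 2.170000]

1.756799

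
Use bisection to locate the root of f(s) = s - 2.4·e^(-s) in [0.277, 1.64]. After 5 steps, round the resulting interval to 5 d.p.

[0.91591, 0.95850]

f(0.277000) = -1.542331, f(1.640000) = 1.174448 (opposite signs)
step 1: m = 0.958500, f(m) = 0.038178 > 0 → root in [0.277000, 0.958500]
step 2: m = 0.617750, f(m) = -0.676225 < 0 → root in [0.617750, 0.958500]
step 3: m = 0.788125, f(m) = -0.303147 < 0 → root in [0.788125, 0.958500]
step 4: m = 0.873312, f(m) = -0.128846 < 0 → root in [0.873312, 0.958500]
step 5: m = 0.915906, f(m) = -0.044463 < 0 → root in [0.915906, 0.958500]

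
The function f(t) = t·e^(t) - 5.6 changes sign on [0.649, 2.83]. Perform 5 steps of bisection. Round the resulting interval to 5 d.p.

f(0.649000) = -4.358057, f(2.830000) = 42.355654 (opposite signs)
step 1: m = 1.739500, f(m) = 4.305575 > 0 → root in [0.649000, 1.739500]
step 2: m = 1.194250, f(m) = -1.657684 < 0 → root in [1.194250, 1.739500]
step 3: m = 1.466875, f(m) = 0.759879 > 0 → root in [1.194250, 1.466875]
step 4: m = 1.330563, f(m) = -0.566255 < 0 → root in [1.330563, 1.466875]
step 5: m = 1.398719, f(m) = 0.064822 > 0 → root in [1.330563, 1.398719]

[1.33056, 1.39872]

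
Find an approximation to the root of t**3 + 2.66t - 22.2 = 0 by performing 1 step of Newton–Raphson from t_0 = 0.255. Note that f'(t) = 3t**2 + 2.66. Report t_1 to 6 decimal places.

7.787243

t_0 = 0.255000: f = -21.505119, f' = 2.855075 → t_1 = 0.255000 - (-21.505119)/(2.855075) = 7.787243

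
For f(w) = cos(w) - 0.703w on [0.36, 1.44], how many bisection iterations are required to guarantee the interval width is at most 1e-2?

7

Initial width b − a = 1.44 − 0.36 = 1.080000.
After n steps the width is (b−a)/2^n; need (b−a)/2^n ≤ 1e-2.
So n ≥ log₂(1.080000/1e-2) = log₂(108.0000) ≈ 6.7549.
Hence n = 7.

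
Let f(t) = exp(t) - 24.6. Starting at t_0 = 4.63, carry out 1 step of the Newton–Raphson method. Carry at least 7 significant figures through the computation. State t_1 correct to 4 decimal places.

f'(t) = exp(t)
t_0 = 4.630000: f = 77.914064, f' = 102.514064 → t_1 = 4.630000 - (77.914064)/(102.514064) = 3.869967

3.8700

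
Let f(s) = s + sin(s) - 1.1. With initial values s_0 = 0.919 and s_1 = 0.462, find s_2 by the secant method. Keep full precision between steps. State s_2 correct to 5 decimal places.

f(s_0) = 0.613995, f(s_1) = -0.192261
s_2 = 0.462000 - (-0.192261)·(0.462000 - 0.919000)/(-0.192261 - (0.613995)) = 0.570977; f(s_2) = 0.011431

0.57098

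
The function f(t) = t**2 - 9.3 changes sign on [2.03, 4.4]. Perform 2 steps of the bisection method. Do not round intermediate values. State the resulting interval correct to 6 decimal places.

f(2.030000) = -5.179100, f(4.400000) = 10.060000 (opposite signs)
step 1: m = 3.215000, f(m) = 1.036225 > 0 → root in [2.030000, 3.215000]
step 2: m = 2.622500, f(m) = -2.422494 < 0 → root in [2.622500, 3.215000]

[2.622500, 3.215000]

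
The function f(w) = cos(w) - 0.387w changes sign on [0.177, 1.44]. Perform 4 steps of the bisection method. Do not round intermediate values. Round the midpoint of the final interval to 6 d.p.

f(0.177000) = 0.915877, f(1.440000) = -0.426856 (opposite signs)
step 1: m = 0.808500, f(m) = 0.377695 > 0 → root in [0.808500, 1.440000]
step 2: m = 1.124250, f(m) = -0.003232 < 0 → root in [0.808500, 1.124250]
step 3: m = 0.966375, f(m) = 0.194299 > 0 → root in [0.966375, 1.124250]
step 4: m = 1.045313, f(m) = 0.097096 > 0 → root in [1.045313, 1.124250]
Midpoint of [1.045313, 1.124250] = 1.084781

1.084781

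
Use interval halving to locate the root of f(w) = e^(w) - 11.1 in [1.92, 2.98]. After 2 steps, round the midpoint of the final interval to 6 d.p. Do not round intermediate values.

2.317500

f(1.920000) = -4.279042, f(2.980000) = 8.587817 (opposite signs)
step 1: m = 2.450000, f(m) = 0.488347 > 0 → root in [1.920000, 2.450000]
step 2: m = 2.185000, f(m) = -2.209351 < 0 → root in [2.185000, 2.450000]
Midpoint of [2.185000, 2.450000] = 2.317500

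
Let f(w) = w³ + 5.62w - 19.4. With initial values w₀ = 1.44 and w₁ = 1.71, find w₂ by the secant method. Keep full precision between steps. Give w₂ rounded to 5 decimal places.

f(w_0) = -8.321216, f(w_1) = -4.789589
w_2 = 1.710000 - (-4.789589)·(1.710000 - 1.440000)/(-4.789589 - (-8.321216)) = 2.076174; f(w_2) = 1.217438

2.07617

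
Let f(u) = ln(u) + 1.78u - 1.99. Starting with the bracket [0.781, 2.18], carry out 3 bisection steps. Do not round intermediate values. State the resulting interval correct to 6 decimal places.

f(0.781000) = -0.847000, f(2.180000) = 2.669725 (opposite signs)
step 1: m = 1.480500, f(m) = 1.037670 > 0 → root in [0.781000, 1.480500]
step 2: m = 1.130750, f(m) = 0.145616 > 0 → root in [0.781000, 1.130750]
step 3: m = 0.955875, f(m) = -0.333671 < 0 → root in [0.955875, 1.130750]

[0.955875, 1.130750]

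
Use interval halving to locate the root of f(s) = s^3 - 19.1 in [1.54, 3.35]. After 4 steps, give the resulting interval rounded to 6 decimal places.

f(1.540000) = -15.447736, f(3.350000) = 18.495375 (opposite signs)
step 1: m = 2.445000, f(m) = -4.483729 < 0 → root in [2.445000, 3.350000]
step 2: m = 2.897500, f(m) = 5.225979 > 0 → root in [2.445000, 2.897500]
step 3: m = 2.671250, f(m) = -0.039091 < 0 → root in [2.671250, 2.897500]
step 4: m = 2.784375, f(m) = 2.486547 > 0 → root in [2.671250, 2.784375]

[2.671250, 2.784375]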